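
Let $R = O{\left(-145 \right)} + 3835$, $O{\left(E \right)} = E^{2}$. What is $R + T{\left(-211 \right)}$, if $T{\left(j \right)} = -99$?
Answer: $24761$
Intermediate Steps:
$R = 24860$ ($R = \left(-145\right)^{2} + 3835 = 21025 + 3835 = 24860$)
$R + T{\left(-211 \right)} = 24860 - 99 = 24761$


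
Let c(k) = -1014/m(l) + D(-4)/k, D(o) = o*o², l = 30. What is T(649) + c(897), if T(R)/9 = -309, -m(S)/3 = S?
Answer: -4140858/1495 ≈ -2769.8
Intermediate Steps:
m(S) = -3*S
T(R) = -2781 (T(R) = 9*(-309) = -2781)
D(o) = o³
c(k) = 169/15 - 64/k (c(k) = -1014/((-3*30)) + (-4)³/k = -1014/(-90) - 64/k = -1014*(-1/90) - 64/k = 169/15 - 64/k)
T(649) + c(897) = -2781 + (169/15 - 64/897) = -2781 + 16737/1495 = -4140858/1495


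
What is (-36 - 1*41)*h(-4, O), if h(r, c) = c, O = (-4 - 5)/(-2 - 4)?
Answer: -231/2 ≈ -115.50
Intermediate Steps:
O = 3/2 (O = -9/(-6) = -9*(-⅙) = 3/2 ≈ 1.5000)
(-36 - 1*41)*h(-4, O) = (-36 - 1*41)*(3/2) = (-36 - 41)*(3/2) = -77*3/2 = -231/2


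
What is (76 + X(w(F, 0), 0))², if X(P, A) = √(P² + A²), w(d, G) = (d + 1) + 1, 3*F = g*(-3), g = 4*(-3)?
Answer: 8100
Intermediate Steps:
g = -12
F = 12 (F = (-12*(-3))/3 = (⅓)*36 = 12)
w(d, G) = 2 + d (w(d, G) = (1 + d) + 1 = 2 + d)
X(P, A) = √(A² + P²)
(76 + X(w(F, 0), 0))² = (76 + √(0² + (2 + 12)²))² = (76 + √(0 + 14²))² = (76 + √(0 + 196))² = (76 + √196)² = (76 + 14)² = 90² = 8100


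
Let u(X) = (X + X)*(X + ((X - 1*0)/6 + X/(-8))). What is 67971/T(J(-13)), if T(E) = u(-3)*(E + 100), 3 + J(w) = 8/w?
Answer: 1178164/31325 ≈ 37.611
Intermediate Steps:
J(w) = -3 + 8/w
u(X) = 25*X²/12 (u(X) = (2*X)*(X + ((X + 0)*(⅙) + X*(-⅛))) = (2*X)*(X + (X*(⅙) - X/8)) = (2*X)*(X + (X/6 - X/8)) = (2*X)*(X + X/24) = (2*X)*(25*X/24) = 25*X²/12)
T(E) = 1875 + 75*E/4 (T(E) = ((25/12)*(-3)²)*(E + 100) = ((25/12)*9)*(100 + E) = 75*(100 + E)/4 = 1875 + 75*E/4)
67971/T(J(-13)) = 67971/(1875 + 75*(-3 + 8/(-13))/4) = 67971/(1875 + 75*(-3 + 8*(-1/13))/4) = 67971/(1875 + 75*(-3 - 8/13)/4) = 67971/(1875 + (75/4)*(-47/13)) = 67971/(1875 - 3525/52) = 67971/(93975/52) = 67971*(52/93975) = 1178164/31325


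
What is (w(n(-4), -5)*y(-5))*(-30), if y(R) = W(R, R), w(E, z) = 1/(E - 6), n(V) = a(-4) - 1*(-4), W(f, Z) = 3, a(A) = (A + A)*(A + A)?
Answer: -45/31 ≈ -1.4516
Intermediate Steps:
a(A) = 4*A² (a(A) = (2*A)*(2*A) = 4*A²)
n(V) = 68 (n(V) = 4*(-4)² - 1*(-4) = 4*16 + 4 = 64 + 4 = 68)
w(E, z) = 1/(-6 + E)
y(R) = 3
(w(n(-4), -5)*y(-5))*(-30) = (3/(-6 + 68))*(-30) = (3/62)*(-30) = -45/31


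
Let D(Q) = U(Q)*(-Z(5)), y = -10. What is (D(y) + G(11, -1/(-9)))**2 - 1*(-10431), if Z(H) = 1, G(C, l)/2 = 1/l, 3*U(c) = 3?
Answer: 10720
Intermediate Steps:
U(c) = 1 (U(c) = (1/3)*3 = 1)
G(C, l) = 2/l
D(Q) = -1 (D(Q) = 1*(-1*1) = 1*(-1) = -1)
(D(y) + G(11, -1/(-9)))**2 - 1*(-10431) = (-1 + 2/((-1/(-9))))**2 - 1*(-10431) = (-1 + 2/((-1*(-1/9))))**2 + 10431 = (-1 + 2/(1/9))**2 + 10431 = (-1 + 2*9)**2 + 10431 = (-1 + 18)**2 + 10431 = 17**2 + 10431 = 289 + 10431 = 10720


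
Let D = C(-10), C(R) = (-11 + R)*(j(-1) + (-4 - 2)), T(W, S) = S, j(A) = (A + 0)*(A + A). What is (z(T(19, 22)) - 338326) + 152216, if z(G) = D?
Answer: -186026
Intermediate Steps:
j(A) = 2*A² (j(A) = A*(2*A) = 2*A²)
C(R) = 44 - 4*R (C(R) = (-11 + R)*(2*(-1)² + (-4 - 2)) = (-11 + R)*(2*1 - 6) = (-11 + R)*(2 - 6) = (-11 + R)*(-4) = 44 - 4*R)
D = 84 (D = 44 - 4*(-10) = 44 + 40 = 84)
z(G) = 84
(z(T(19, 22)) - 338326) + 152216 = (84 - 338326) + 152216 = -338242 + 152216 = -186026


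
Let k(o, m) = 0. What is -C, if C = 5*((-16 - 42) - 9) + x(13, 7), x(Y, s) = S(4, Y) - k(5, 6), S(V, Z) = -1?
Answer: 336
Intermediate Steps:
x(Y, s) = -1 (x(Y, s) = -1 - 1*0 = -1 + 0 = -1)
C = -336 (C = 5*((-16 - 42) - 9) - 1 = 5*(-58 - 9) - 1 = 5*(-67) - 1 = -335 - 1 = -336)
-C = -1*(-336) = 336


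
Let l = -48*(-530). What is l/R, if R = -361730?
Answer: -2544/36173 ≈ -0.070329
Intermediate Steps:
l = 25440
l/R = 25440/(-361730) = 25440*(-1/361730) = -2544/36173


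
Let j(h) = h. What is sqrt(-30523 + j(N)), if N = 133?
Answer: I*sqrt(30390) ≈ 174.33*I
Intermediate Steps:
sqrt(-30523 + j(N)) = sqrt(-30523 + 133) = sqrt(-30390) = I*sqrt(30390)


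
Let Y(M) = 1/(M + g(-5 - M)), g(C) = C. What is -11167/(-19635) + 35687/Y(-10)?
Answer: -3503560058/19635 ≈ -1.7843e+5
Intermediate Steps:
Y(M) = -1/5 (Y(M) = 1/(M + (-5 - M)) = 1/(-5) = -1/5)
-11167/(-19635) + 35687/Y(-10) = -11167/(-19635) + 35687/(-1/5) = -11167*(-1/19635) + 35687*(-5) = 11167/19635 - 178435 = -3503560058/19635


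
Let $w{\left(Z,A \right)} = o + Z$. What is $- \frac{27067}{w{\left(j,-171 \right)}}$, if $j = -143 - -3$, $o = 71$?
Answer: $\frac{27067}{69} \approx 392.28$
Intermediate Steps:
$j = -140$ ($j = -143 + 3 = -140$)
$w{\left(Z,A \right)} = 71 + Z$
$- \frac{27067}{w{\left(j,-171 \right)}} = - \frac{27067}{71 - 140} = - \frac{27067}{-69} = \left(-27067\right) \left(- \frac{1}{69}\right) = \frac{27067}{69}$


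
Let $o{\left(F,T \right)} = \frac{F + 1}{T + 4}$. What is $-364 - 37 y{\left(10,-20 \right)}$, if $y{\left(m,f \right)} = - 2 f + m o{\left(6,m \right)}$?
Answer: $-2029$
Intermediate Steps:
$o{\left(F,T \right)} = \frac{1 + F}{4 + T}$
$y{\left(m,f \right)} = - 2 f + \frac{7 m}{4 + m}$ ($y{\left(m,f \right)} = - 2 f + m \frac{1 + 6}{4 + m} = - 2 f + m \frac{1}{4 + m} 7 = - 2 f + m \frac{7}{4 + m} = - 2 f + \frac{7 m}{4 + m}$)
$-364 - 37 y{\left(10,-20 \right)} = -364 - 37 \frac{7 \cdot 10 - - 40 \left(4 + 10\right)}{4 + 10} = -364 - 37 \frac{70 - \left(-40\right) 14}{14} = -364 - 37 \frac{70 + 560}{14} = -364 - 37 \cdot \frac{1}{14} \cdot 630 = -364 - 1665 = -2029$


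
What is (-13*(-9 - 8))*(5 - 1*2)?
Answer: 663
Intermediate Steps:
(-13*(-9 - 8))*(5 - 1*2) = (-13*(-17))*(5 - 2) = 221*3 = 663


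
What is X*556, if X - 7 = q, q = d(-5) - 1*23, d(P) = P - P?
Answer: -8896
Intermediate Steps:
d(P) = 0
q = -23 (q = 0 - 1*23 = 0 - 23 = -23)
X = -16 (X = 7 - 23 = -16)
X*556 = -16*556 = -8896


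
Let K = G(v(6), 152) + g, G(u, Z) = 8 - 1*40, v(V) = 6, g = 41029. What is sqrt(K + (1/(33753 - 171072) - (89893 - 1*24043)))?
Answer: 2*I*sqrt(117160196880363)/137319 ≈ 157.65*I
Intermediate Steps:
G(u, Z) = -32 (G(u, Z) = 8 - 40 = -32)
K = 40997 (K = -32 + 41029 = 40997)
sqrt(K + (1/(33753 - 171072) - (89893 - 1*24043))) = sqrt(40997 + (1/(33753 - 171072) - (89893 - 1*24043))) = sqrt(40997 + (1/(-137319) - (89893 - 24043))) = sqrt(40997 + (-1/137319 - 1*65850)) = sqrt(40997 + (-1/137319 - 65850)) = sqrt(40997 - 9042456151/137319) = sqrt(-3412789108/137319) = 2*I*sqrt(117160196880363)/137319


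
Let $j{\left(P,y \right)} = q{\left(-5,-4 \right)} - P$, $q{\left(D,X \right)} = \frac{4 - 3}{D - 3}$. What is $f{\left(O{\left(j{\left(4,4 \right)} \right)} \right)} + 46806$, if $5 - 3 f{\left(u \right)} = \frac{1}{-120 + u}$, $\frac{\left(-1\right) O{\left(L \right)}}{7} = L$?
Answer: $\frac{102368375}{2187} \approx 46808.0$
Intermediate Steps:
$q{\left(D,X \right)} = \frac{1}{-3 + D}$ ($q{\left(D,X \right)} = 1 \frac{1}{-3 + D} = \frac{1}{-3 + D}$)
$j{\left(P,y \right)} = - \frac{1}{8} - P$ ($j{\left(P,y \right)} = \frac{1}{-3 - 5} - P = \frac{1}{-8} - P = - \frac{1}{8} - P$)
$O{\left(L \right)} = - 7 L$
$f{\left(u \right)} = \frac{5}{3} - \frac{1}{3 \left(-120 + u\right)}$
$f{\left(O{\left(j{\left(4,4 \right)} \right)} \right)} + 46806 = \frac{-601 + 5 \left(- 7 \left(- \frac{1}{8} - 4\right)\right)}{3 \left(-120 - 7 \left(- \frac{1}{8} - 4\right)\right)} + 46806 = \frac{-601 + 5 \left(\left(-7\right) \left(- \frac{33}{8}\right)\right)}{3 \left(-120 - - \frac{231}{8}\right)} + 46806 = \frac{-601 + 5 \cdot \frac{231}{8}}{3 \left(-120 + \frac{231}{8}\right)} + 46806 = \frac{-601 + \frac{1155}{8}}{3 \left(- \frac{729}{8}\right)} + 46806 = \frac{1}{3} \left(- \frac{8}{729}\right) \left(- \frac{3653}{8}\right) + 46806 = \frac{3653}{2187} + 46806 = \frac{102368375}{2187}$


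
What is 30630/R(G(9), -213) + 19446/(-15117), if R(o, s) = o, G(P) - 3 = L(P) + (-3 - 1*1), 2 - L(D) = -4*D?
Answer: 154104736/186443 ≈ 826.55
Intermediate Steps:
L(D) = 2 + 4*D (L(D) = 2 - (-4)*D = 2 + 4*D)
G(P) = 1 + 4*P (G(P) = 3 + ((2 + 4*P) + (-3 - 1*1)) = 3 + ((2 + 4*P) + (-3 - 1)) = 3 + ((2 + 4*P) - 4) = 3 + (-2 + 4*P) = 1 + 4*P)
30630/R(G(9), -213) + 19446/(-15117) = 30630/(1 + 4*9) + 19446/(-15117) = 30630/(1 + 36) + 19446*(-1/15117) = 30630/37 - 6482/5039 = 154104736/186443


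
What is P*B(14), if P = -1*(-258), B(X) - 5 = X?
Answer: 4902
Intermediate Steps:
B(X) = 5 + X
P = 258
P*B(14) = 258*(5 + 14) = 258*19 = 4902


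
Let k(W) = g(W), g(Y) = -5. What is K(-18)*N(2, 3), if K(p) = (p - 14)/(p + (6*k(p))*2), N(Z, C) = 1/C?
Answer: 16/117 ≈ 0.13675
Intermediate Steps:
k(W) = -5
K(p) = (-14 + p)/(-60 + p) (K(p) = (p - 14)/(p + (6*(-5))*2) = (-14 + p)/(p - 30*2) = (-14 + p)/(p - 60) = (-14 + p)/(-60 + p))
K(-18)*N(2, 3) = ((-14 - 18)/(-60 - 18))/3 = (-32/(-78))*(⅓) = -1/78*(-32)*(⅓) = (16/39)*(⅓) = 16/117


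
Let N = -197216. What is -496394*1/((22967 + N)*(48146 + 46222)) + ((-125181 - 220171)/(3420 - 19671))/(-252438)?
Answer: -5325166699513/98621990697264624 ≈ -5.3996e-5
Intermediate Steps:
-496394*1/((22967 + N)*(48146 + 46222)) + ((-125181 - 220171)/(3420 - 19671))/(-252438) = -496394*1/((22967 - 197216)*(48146 + 46222)) + ((-125181 - 220171)/(3420 - 19671))/(-252438) = -496394/((-174249*94368)) - 345352/(-16251)*(-1/252438) = -496394/(-16443529632) - 345352*(-1/16251)*(-1/252438) = -496394*(-1/16443529632) + (345352/16251)*(-1/252438) = 13063/432724464 - 172676/2051184969 = -5325166699513/98621990697264624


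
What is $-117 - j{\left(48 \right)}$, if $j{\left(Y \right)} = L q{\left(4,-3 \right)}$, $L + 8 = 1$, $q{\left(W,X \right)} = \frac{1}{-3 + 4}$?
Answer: $-110$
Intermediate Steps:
$q{\left(W,X \right)} = 1$ ($q{\left(W,X \right)} = 1^{-1} = 1$)
$L = -7$ ($L = -8 + 1 = -7$)
$j{\left(Y \right)} = -7$ ($j{\left(Y \right)} = \left(-7\right) 1 = -7$)
$-117 - j{\left(48 \right)} = -117 - -7 = -117 + 7 = -110$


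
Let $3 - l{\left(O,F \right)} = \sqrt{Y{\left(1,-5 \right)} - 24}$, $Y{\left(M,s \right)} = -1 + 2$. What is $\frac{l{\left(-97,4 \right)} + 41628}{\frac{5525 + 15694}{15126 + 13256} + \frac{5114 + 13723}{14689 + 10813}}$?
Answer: $\frac{2511035392757}{89646556} - \frac{180949441 i \sqrt{23}}{268939668} \approx 28010.0 - 3.2268 i$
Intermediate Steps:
$Y{\left(M,s \right)} = 1$
$l{\left(O,F \right)} = 3 - i \sqrt{23}$ ($l{\left(O,F \right)} = 3 - \sqrt{1 - 24} = 3 - \sqrt{-23} = 3 - i \sqrt{23}$)
$\frac{l{\left(-97,4 \right)} + 41628}{\frac{5525 + 15694}{15126 + 13256} + \frac{5114 + 13723}{14689 + 10813}} = \frac{\left(3 - i \sqrt{23}\right) + 41628}{\frac{5525 + 15694}{15126 + 13256} + \frac{5114 + 13723}{14689 + 10813}} = \frac{41631 - i \sqrt{23}}{\frac{21219}{28382} + \frac{18837}{25502}} = \frac{41631 - i \sqrt{23}}{\frac{268939668}{180949441}} = \left(41631 - i \sqrt{23}\right) \frac{180949441}{268939668} = \frac{2511035392757}{89646556} - \frac{180949441 i \sqrt{23}}{268939668}$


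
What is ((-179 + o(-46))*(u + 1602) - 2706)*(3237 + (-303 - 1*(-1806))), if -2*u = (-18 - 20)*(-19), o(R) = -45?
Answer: -1330470600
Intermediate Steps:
u = -361 (u = -(-18 - 20)*(-19)/2 = -(-19)*(-19) = -1/2*722 = -361)
((-179 + o(-46))*(u + 1602) - 2706)*(3237 + (-303 - 1*(-1806))) = ((-179 - 45)*(-361 + 1602) - 2706)*(3237 + (-303 - 1*(-1806))) = (-224*1241 - 2706)*(3237 + (-303 + 1806)) = (-277984 - 2706)*(3237 + 1503) = -280690*4740 = -1330470600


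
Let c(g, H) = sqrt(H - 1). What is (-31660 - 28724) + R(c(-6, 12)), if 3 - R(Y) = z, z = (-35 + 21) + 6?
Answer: -60373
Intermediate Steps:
c(g, H) = sqrt(-1 + H)
z = -8 (z = -14 + 6 = -8)
R(Y) = 11 (R(Y) = 3 - 1*(-8) = 3 + 8 = 11)
(-31660 - 28724) + R(c(-6, 12)) = (-31660 - 28724) + 11 = -60384 + 11 = -60373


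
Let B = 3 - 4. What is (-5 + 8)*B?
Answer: -3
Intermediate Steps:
B = -1
(-5 + 8)*B = (-5 + 8)*(-1) = 3*(-1) = -3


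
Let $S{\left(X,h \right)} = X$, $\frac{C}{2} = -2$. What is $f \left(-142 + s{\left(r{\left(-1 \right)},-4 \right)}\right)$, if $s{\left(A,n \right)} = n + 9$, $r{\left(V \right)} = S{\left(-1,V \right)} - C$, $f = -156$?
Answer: $21372$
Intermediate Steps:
$C = -4$ ($C = 2 \left(-2\right) = -4$)
$r{\left(V \right)} = 3$ ($r{\left(V \right)} = -1 - -4 = -1 + 4 = 3$)
$s{\left(A,n \right)} = 9 + n$
$f \left(-142 + s{\left(r{\left(-1 \right)},-4 \right)}\right) = - 156 \left(-142 + \left(9 - 4\right)\right) = - 156 \left(-142 + 5\right) = \left(-156\right) \left(-137\right) = 21372$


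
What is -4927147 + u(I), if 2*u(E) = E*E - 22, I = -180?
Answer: -4910958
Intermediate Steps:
u(E) = -11 + E**2/2 (u(E) = (E*E - 22)/2 = (E**2 - 22)/2 = (-22 + E**2)/2 = -11 + E**2/2)
-4927147 + u(I) = -4927147 + (-11 + (1/2)*(-180)**2) = -4927147 + (-11 + (1/2)*32400) = -4927147 + (-11 + 16200) = -4927147 + 16189 = -4910958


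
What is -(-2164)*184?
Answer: 398176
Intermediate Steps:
-(-2164)*184 = -1*(-398176) = 398176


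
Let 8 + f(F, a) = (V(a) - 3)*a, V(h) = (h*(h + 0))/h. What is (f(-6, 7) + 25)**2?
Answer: 2025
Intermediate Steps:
V(h) = h (V(h) = (h*h)/h = h**2/h = h)
f(F, a) = -8 + a*(-3 + a) (f(F, a) = -8 + (a - 3)*a = -8 + (-3 + a)*a = -8 + a*(-3 + a))
(f(-6, 7) + 25)**2 = ((-8 + 7**2 - 3*7) + 25)**2 = ((-8 + 49 - 21) + 25)**2 = (20 + 25)**2 = 45**2 = 2025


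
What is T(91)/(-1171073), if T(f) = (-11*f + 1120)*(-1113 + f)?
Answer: 121618/1171073 ≈ 0.10385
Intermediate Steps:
T(f) = (-1113 + f)*(1120 - 11*f) (T(f) = (1120 - 11*f)*(-1113 + f) = (-1113 + f)*(1120 - 11*f))
T(91)/(-1171073) = (-1246560 - 11*91² + 13363*91)/(-1171073) = (-1246560 - 11*8281 + 1216033)*(-1/1171073) = (-1246560 - 91091 + 1216033)*(-1/1171073) = -121618*(-1/1171073) = 121618/1171073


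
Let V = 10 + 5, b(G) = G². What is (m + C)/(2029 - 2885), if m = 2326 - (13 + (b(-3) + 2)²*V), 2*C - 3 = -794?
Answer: -205/1712 ≈ -0.11974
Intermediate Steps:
C = -791/2 (C = 3/2 + (½)*(-794) = 3/2 - 397 = -791/2 ≈ -395.50)
V = 15
m = 498 (m = 2326 - (13 + ((-3)² + 2)²*15) = 2326 - (13 + (9 + 2)²*15) = 2326 - (13 + 11²*15) = 2326 - (13 + 121*15) = 2326 - (13 + 1815) = 2326 - 1*1828 = 2326 - 1828 = 498)
(m + C)/(2029 - 2885) = (498 - 791/2)/(2029 - 2885) = (205/2)/(-856) = (205/2)*(-1/856) = -205/1712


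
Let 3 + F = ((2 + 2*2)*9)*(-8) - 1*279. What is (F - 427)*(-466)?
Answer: 531706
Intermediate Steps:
F = -714 (F = -3 + (((2 + 2*2)*9)*(-8) - 1*279) = -3 + (((2 + 4)*9)*(-8) - 279) = -3 + ((6*9)*(-8) - 279) = -3 + (54*(-8) - 279) = -3 + (-432 - 279) = -3 - 711 = -714)
(F - 427)*(-466) = (-714 - 427)*(-466) = -1141*(-466) = 531706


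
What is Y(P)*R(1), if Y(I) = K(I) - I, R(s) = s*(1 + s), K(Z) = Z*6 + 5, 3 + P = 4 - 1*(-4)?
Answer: 60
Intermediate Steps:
P = 5 (P = -3 + (4 - 1*(-4)) = -3 + (4 + 4) = -3 + 8 = 5)
K(Z) = 5 + 6*Z (K(Z) = 6*Z + 5 = 5 + 6*Z)
Y(I) = 5 + 5*I (Y(I) = (5 + 6*I) - I = 5 + 5*I)
Y(P)*R(1) = (5 + 5*5)*(1*(1 + 1)) = (5 + 25)*(1*2) = 30*2 = 60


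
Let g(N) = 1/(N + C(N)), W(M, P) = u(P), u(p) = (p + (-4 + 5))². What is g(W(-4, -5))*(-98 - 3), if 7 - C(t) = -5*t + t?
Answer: -101/87 ≈ -1.1609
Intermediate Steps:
u(p) = (1 + p)² (u(p) = (p + 1)² = (1 + p)²)
C(t) = 7 + 4*t (C(t) = 7 - (-5*t + t) = 7 - (-4)*t = 7 + 4*t)
W(M, P) = (1 + P)²
g(N) = 1/(7 + 5*N) (g(N) = 1/(N + (7 + 4*N)) = 1/(7 + 5*N))
g(W(-4, -5))*(-98 - 3) = (-98 - 3)/(7 + 5*(1 - 5)²) = -101/(7 + 5*(-4)²) = -101/(7 + 5*16) = -101/(7 + 80) = -101/87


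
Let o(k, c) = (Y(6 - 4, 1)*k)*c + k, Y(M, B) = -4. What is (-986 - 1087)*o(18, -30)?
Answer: -4514994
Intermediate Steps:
o(k, c) = k - 4*c*k (o(k, c) = (-4*k)*c + k = -4*c*k + k = k - 4*c*k)
(-986 - 1087)*o(18, -30) = (-986 - 1087)*(18*(1 - 4*(-30))) = -37314*(1 + 120) = -37314*121 = -2073*2178 = -4514994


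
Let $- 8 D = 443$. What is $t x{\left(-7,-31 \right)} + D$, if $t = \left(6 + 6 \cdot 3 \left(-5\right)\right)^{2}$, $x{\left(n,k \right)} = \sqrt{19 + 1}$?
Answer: $- \frac{443}{8} + 14112 \sqrt{5} \approx 31500.0$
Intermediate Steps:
$x{\left(n,k \right)} = 2 \sqrt{5}$ ($x{\left(n,k \right)} = \sqrt{20} = 2 \sqrt{5}$)
$t = 7056$ ($t = \left(6 + 18 \left(-5\right)\right)^{2} = \left(6 - 90\right)^{2} = \left(-84\right)^{2} = 7056$)
$D = - \frac{443}{8}$ ($D = \left(- \frac{1}{8}\right) 443 = - \frac{443}{8} \approx -55.375$)
$t x{\left(-7,-31 \right)} + D = 7056 \cdot 2 \sqrt{5} - \frac{443}{8} = 14112 \sqrt{5} - \frac{443}{8} = - \frac{443}{8} + 14112 \sqrt{5}$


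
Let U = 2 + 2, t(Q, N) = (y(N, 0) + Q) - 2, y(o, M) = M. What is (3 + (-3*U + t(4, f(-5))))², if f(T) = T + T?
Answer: 49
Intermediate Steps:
f(T) = 2*T
t(Q, N) = -2 + Q (t(Q, N) = (0 + Q) - 2 = Q - 2 = -2 + Q)
U = 4
(3 + (-3*U + t(4, f(-5))))² = (3 + (-3*4 + (-2 + 4)))² = (3 + (-12 + 2))² = (3 - 10)² = (-7)² = 49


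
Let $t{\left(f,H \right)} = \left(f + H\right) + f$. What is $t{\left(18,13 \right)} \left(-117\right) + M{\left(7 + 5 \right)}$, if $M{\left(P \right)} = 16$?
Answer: $-5717$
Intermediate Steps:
$t{\left(f,H \right)} = H + 2 f$ ($t{\left(f,H \right)} = \left(H + f\right) + f = H + 2 f$)
$t{\left(18,13 \right)} \left(-117\right) + M{\left(7 + 5 \right)} = \left(13 + 2 \cdot 18\right) \left(-117\right) + 16 = \left(13 + 36\right) \left(-117\right) + 16 = 49 \left(-117\right) + 16 = -5733 + 16 = -5717$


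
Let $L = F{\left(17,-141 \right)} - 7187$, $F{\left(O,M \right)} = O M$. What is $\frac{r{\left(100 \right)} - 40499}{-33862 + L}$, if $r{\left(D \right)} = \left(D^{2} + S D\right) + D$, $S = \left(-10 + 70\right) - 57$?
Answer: $\frac{10033}{14482} \approx 0.69279$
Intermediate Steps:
$S = 3$ ($S = 60 - 57 = 3$)
$F{\left(O,M \right)} = M O$
$L = -9584$ ($L = \left(-141\right) 17 - 7187 = -2397 - 7187 = -9584$)
$r{\left(D \right)} = D^{2} + 4 D$ ($r{\left(D \right)} = \left(D^{2} + 3 D\right) + D = D^{2} + 4 D$)
$\frac{r{\left(100 \right)} - 40499}{-33862 + L} = \frac{100 \left(4 + 100\right) - 40499}{-33862 - 9584} = \frac{100 \cdot 104 - 40499}{-43446} = \left(10400 - 40499\right) \left(- \frac{1}{43446}\right) = \left(-30099\right) \left(- \frac{1}{43446}\right) = \frac{10033}{14482}$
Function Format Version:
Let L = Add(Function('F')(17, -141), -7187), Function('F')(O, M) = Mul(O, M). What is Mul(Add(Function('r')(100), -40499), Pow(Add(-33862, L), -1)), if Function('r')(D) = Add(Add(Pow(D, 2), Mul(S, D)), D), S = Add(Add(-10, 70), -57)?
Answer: Rational(10033, 14482) ≈ 0.69279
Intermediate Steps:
S = 3 (S = Add(60, -57) = 3)
Function('F')(O, M) = Mul(M, O)
L = -9584 (L = Add(Mul(-141, 17), -7187) = Add(-2397, -7187) = -9584)
Function('r')(D) = Add(Pow(D, 2), Mul(4, D)) (Function('r')(D) = Add(Add(Pow(D, 2), Mul(3, D)), D) = Add(Pow(D, 2), Mul(4, D)))
Mul(Add(Function('r')(100), -40499), Pow(Add(-33862, L), -1)) = Mul(Add(Mul(100, Add(4, 100)), -40499), Pow(Add(-33862, -9584), -1)) = Mul(Add(Mul(100, 104), -40499), Pow(-43446, -1)) = Mul(Add(10400, -40499), Rational(-1, 43446)) = Mul(-30099, Rational(-1, 43446)) = Rational(10033, 14482)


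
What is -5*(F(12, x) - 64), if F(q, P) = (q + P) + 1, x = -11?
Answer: 310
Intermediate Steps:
F(q, P) = 1 + P + q (F(q, P) = (P + q) + 1 = 1 + P + q)
-5*(F(12, x) - 64) = -5*((1 - 11 + 12) - 64) = -5*(2 - 64) = -5*(-62) = 310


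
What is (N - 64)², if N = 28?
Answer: 1296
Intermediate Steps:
(N - 64)² = (28 - 64)² = (-36)² = 1296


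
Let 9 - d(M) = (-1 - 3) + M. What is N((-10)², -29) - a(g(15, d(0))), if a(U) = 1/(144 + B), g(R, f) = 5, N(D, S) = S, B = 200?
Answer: -9977/344 ≈ -29.003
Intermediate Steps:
d(M) = 13 - M (d(M) = 9 - ((-1 - 3) + M) = 9 - (-4 + M) = 9 + (4 - M) = 13 - M)
a(U) = 1/344 (a(U) = 1/(144 + 200) = 1/344)
N((-10)², -29) - a(g(15, d(0))) = -29 - 1*1/344 = -29 - 1/344 = -9977/344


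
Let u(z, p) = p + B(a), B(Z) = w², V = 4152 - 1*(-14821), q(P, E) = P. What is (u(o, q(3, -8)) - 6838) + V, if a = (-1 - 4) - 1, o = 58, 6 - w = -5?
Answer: 12259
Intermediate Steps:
w = 11 (w = 6 - 1*(-5) = 6 + 5 = 11)
a = -6 (a = -5 - 1 = -6)
V = 18973 (V = 4152 + 14821 = 18973)
B(Z) = 121 (B(Z) = 11² = 121)
u(z, p) = 121 + p (u(z, p) = p + 121 = 121 + p)
(u(o, q(3, -8)) - 6838) + V = ((121 + 3) - 6838) + 18973 = (124 - 6838) + 18973 = -6714 + 18973 = 12259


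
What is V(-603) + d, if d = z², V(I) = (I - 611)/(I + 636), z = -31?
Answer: 30499/33 ≈ 924.21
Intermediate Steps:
V(I) = (-611 + I)/(636 + I)
d = 961 (d = (-31)² = 961)
V(-603) + d = (-611 - 603)/(636 - 603) + 961 = -1214/33 + 961 = 30499/33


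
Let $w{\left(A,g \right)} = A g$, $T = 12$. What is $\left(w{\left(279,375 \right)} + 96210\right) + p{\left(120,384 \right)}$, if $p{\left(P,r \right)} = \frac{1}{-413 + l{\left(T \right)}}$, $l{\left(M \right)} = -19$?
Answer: $\frac{86760719}{432} \approx 2.0084 \cdot 10^{5}$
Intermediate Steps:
$p{\left(P,r \right)} = - \frac{1}{432}$ ($p{\left(P,r \right)} = \frac{1}{-413 - 19} = \frac{1}{-432} = - \frac{1}{432}$)
$\left(w{\left(279,375 \right)} + 96210\right) + p{\left(120,384 \right)} = \left(279 \cdot 375 + 96210\right) - \frac{1}{432} = \left(104625 + 96210\right) - \frac{1}{432} = 200835 - \frac{1}{432} = \frac{86760719}{432}$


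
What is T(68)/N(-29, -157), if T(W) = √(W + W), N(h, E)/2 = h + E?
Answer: -√34/186 ≈ -0.031349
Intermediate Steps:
N(h, E) = 2*E + 2*h (N(h, E) = 2*(h + E) = 2*(E + h) = 2*E + 2*h)
T(W) = √2*√W (T(W) = √(2*W) = √2*√W)
T(68)/N(-29, -157) = (√2*√68)/(2*(-157) + 2*(-29)) = (√2*(2*√17))/(-314 - 58) = (2*√34)/(-372) = (2*√34)*(-1/372) = -√34/186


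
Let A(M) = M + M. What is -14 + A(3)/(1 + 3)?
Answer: -25/2 ≈ -12.500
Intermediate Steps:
A(M) = 2*M
-14 + A(3)/(1 + 3) = -14 + (2*3)/(1 + 3) = -14 + 6/4 = -14 + (¼)*6 = -14 + 3/2 = -25/2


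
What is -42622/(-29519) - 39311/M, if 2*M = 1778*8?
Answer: -122470535/29991304 ≈ -4.0835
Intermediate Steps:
M = 7112 (M = (1778*8)/2 = (1/2)*14224 = 7112)
-42622/(-29519) - 39311/M = -42622/(-29519) - 39311/7112 = -42622*(-1/29519) - 39311*1/7112 = 42622/29519 - 39311/7112 = -122470535/29991304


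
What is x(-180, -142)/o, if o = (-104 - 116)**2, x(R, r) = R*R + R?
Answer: 1611/2420 ≈ 0.66570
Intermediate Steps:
x(R, r) = R + R**2 (x(R, r) = R**2 + R = R + R**2)
o = 48400 (o = (-220)**2 = 48400)
x(-180, -142)/o = -180*(1 - 180)/48400 = -180*(-179)*(1/48400) = 32220*(1/48400) = 1611/2420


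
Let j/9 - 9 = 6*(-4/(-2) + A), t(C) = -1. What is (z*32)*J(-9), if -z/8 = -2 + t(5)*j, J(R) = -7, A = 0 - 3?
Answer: -51968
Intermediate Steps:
A = -3
j = 27 (j = 81 + 9*(6*(-4/(-2) - 3)) = 81 + 9*(6*(-4*(-½) - 3)) = 81 + 9*(6*(2 - 3)) = 81 + 9*(6*(-1)) = 81 + 9*(-6) = 81 - 54 = 27)
z = 232 (z = -8*(-2 - 1*27) = -8*(-2 - 27) = -8*(-29) = 232)
(z*32)*J(-9) = (232*32)*(-7) = 7424*(-7) = -51968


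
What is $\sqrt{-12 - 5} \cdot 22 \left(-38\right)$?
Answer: $- 836 i \sqrt{17} \approx - 3446.9 i$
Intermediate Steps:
$\sqrt{-12 - 5} \cdot 22 \left(-38\right) = \sqrt{-17} \cdot 22 \left(-38\right) = i \sqrt{17} \cdot 22 \left(-38\right) = 22 i \sqrt{17} \left(-38\right) = - 836 i \sqrt{17}$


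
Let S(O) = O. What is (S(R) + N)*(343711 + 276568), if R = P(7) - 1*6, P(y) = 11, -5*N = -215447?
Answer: 133652756688/5 ≈ 2.6731e+10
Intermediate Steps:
N = 215447/5 (N = -⅕*(-215447) = 215447/5 ≈ 43089.)
R = 5 (R = 11 - 1*6 = 11 - 6 = 5)
(S(R) + N)*(343711 + 276568) = (5 + 215447/5)*(343711 + 276568) = (215472/5)*620279 = 133652756688/5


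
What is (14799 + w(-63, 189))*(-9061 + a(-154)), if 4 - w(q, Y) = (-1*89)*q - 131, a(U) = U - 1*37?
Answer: -86293404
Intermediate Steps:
a(U) = -37 + U (a(U) = U - 37 = -37 + U)
w(q, Y) = 135 + 89*q (w(q, Y) = 4 - ((-1*89)*q - 131) = 4 - (-89*q - 131) = 4 - (-131 - 89*q) = 4 + (131 + 89*q) = 135 + 89*q)
(14799 + w(-63, 189))*(-9061 + a(-154)) = (14799 + (135 + 89*(-63)))*(-9061 + (-37 - 154)) = (14799 + (135 - 5607))*(-9061 - 191) = (14799 - 5472)*(-9252) = 9327*(-9252) = -86293404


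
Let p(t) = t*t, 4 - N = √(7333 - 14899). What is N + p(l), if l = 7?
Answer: 53 - I*√7566 ≈ 53.0 - 86.983*I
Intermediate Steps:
N = 4 - I*√7566 (N = 4 - √(7333 - 14899) = 4 - √(-7566) = 4 - I*√7566 ≈ 4.0 - 86.983*I)
p(t) = t²
N + p(l) = (4 - I*√7566) + 7² = (4 - I*√7566) + 49 = 53 - I*√7566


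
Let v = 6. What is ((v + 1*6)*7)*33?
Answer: 2772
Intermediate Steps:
((v + 1*6)*7)*33 = ((6 + 1*6)*7)*33 = ((6 + 6)*7)*33 = (12*7)*33 = 84*33 = 2772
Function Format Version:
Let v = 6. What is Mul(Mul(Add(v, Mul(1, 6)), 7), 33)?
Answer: 2772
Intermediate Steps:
Mul(Mul(Add(v, Mul(1, 6)), 7), 33) = Mul(Mul(Add(6, Mul(1, 6)), 7), 33) = Mul(Mul(Add(6, 6), 7), 33) = Mul(Mul(12, 7), 33) = Mul(84, 33) = 2772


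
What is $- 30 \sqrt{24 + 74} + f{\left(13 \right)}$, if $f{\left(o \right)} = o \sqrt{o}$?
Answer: $- 210 \sqrt{2} + 13 \sqrt{13} \approx -250.11$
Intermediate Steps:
$f{\left(o \right)} = o^{\frac{3}{2}}$
$- 30 \sqrt{24 + 74} + f{\left(13 \right)} = - 30 \sqrt{24 + 74} + 13^{\frac{3}{2}} = - 30 \sqrt{98} + 13 \sqrt{13} = - 30 \cdot 7 \sqrt{2} + 13 \sqrt{13} = - 210 \sqrt{2} + 13 \sqrt{13}$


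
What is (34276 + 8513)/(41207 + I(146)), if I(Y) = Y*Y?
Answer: 14263/20841 ≈ 0.68437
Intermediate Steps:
I(Y) = Y**2
(34276 + 8513)/(41207 + I(146)) = (34276 + 8513)/(41207 + 146**2) = 42789/(41207 + 21316) = 42789/62523 = 42789*(1/62523) = 14263/20841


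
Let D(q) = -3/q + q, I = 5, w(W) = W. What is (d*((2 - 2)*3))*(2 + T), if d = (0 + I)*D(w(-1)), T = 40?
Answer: 0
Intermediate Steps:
D(q) = q - 3/q
d = 10 (d = (0 + 5)*(-1 - 3/(-1)) = 5*(-1 - 3*(-1)) = 5*(-1 + 3) = 5*2 = 10)
(d*((2 - 2)*3))*(2 + T) = (10*((2 - 2)*3))*(2 + 40) = (10*(0*3))*42 = (10*0)*42 = 0*42 = 0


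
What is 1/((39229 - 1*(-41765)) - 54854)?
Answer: 1/26140 ≈ 3.8256e-5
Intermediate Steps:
1/((39229 - 1*(-41765)) - 54854) = 1/((39229 + 41765) - 54854) = 1/(80994 - 54854) = 1/26140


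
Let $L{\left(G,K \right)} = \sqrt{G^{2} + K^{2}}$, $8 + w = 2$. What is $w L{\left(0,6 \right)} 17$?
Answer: $-612$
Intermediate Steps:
$w = -6$ ($w = -8 + 2 = -6$)
$w L{\left(0,6 \right)} 17 = - 6 \sqrt{0^{2} + 6^{2}} \cdot 17 = - 6 \sqrt{0 + 36} \cdot 17 = - 6 \sqrt{36} \cdot 17 = \left(-6\right) 6 \cdot 17 = \left(-36\right) 17 = -612$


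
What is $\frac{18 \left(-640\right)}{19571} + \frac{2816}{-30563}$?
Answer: $- \frac{407197696}{598148473} \approx -0.68076$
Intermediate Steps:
$\frac{18 \left(-640\right)}{19571} + \frac{2816}{-30563} = \left(-11520\right) \frac{1}{19571} + 2816 \left(- \frac{1}{30563}\right) = - \frac{11520}{19571} - \frac{2816}{30563} = - \frac{407197696}{598148473}$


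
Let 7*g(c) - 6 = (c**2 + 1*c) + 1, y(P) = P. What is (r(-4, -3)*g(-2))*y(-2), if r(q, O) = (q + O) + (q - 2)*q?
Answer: -306/7 ≈ -43.714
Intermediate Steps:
g(c) = 1 + c/7 + c**2/7 (g(c) = 6/7 + ((c**2 + 1*c) + 1)/7 = 6/7 + ((c**2 + c) + 1)/7 = 6/7 + ((c + c**2) + 1)/7 = 6/7 + (1 + c + c**2)/7 = 6/7 + (1/7 + c/7 + c**2/7) = 1 + c/7 + c**2/7)
r(q, O) = O + q + q*(-2 + q) (r(q, O) = (O + q) + (-2 + q)*q = (O + q) + q*(-2 + q) = O + q + q*(-2 + q))
(r(-4, -3)*g(-2))*y(-2) = ((-3 + (-4)**2 - 1*(-4))*(1 + (1/7)*(-2) + (1/7)*(-2)**2))*(-2) = ((-3 + 16 + 4)*(1 - 2/7 + (1/7)*4))*(-2) = (17*(1 - 2/7 + 4/7))*(-2) = (17*(9/7))*(-2) = (153/7)*(-2) = -306/7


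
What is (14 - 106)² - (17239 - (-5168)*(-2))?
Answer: 1561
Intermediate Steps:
(14 - 106)² - (17239 - (-5168)*(-2)) = (-92)² - (17239 - 1*10336) = 8464 - (17239 - 10336) = 8464 - 1*6903 = 8464 - 6903 = 1561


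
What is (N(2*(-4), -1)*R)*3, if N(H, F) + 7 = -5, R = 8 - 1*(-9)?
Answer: -612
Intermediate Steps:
R = 17 (R = 8 + 9 = 17)
N(H, F) = -12 (N(H, F) = -7 - 5 = -12)
(N(2*(-4), -1)*R)*3 = -12*17*3 = -204*3 = -612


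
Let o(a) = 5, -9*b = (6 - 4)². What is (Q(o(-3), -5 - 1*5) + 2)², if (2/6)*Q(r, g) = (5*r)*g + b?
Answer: 5053504/9 ≈ 5.6150e+5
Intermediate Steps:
b = -4/9 (b = -(6 - 4)²/9 = -⅑*2² = -⅑*4 = -4/9 ≈ -0.44444)
Q(r, g) = -4/3 + 15*g*r (Q(r, g) = 3*((5*r)*g - 4/9) = 3*(5*g*r - 4/9) = 3*(-4/9 + 5*g*r) = -4/3 + 15*g*r)
(Q(o(-3), -5 - 1*5) + 2)² = ((-4/3 + 15*(-5 - 1*5)*5) + 2)² = ((-4/3 + 15*(-5 - 5)*5) + 2)² = ((-4/3 + 15*(-10)*5) + 2)² = ((-4/3 - 750) + 2)² = (-2254/3 + 2)² = (-2248/3)² = 5053504/9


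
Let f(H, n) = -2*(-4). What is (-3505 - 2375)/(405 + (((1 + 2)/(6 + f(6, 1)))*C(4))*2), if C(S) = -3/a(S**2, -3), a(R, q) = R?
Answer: -219520/15117 ≈ -14.521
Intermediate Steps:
f(H, n) = 8
C(S) = -3/S**2
(-3505 - 2375)/(405 + (((1 + 2)/(6 + f(6, 1)))*C(4))*2) = (-3505 - 2375)/(405 + (((1 + 2)/(6 + 8))*(-3/4**2))*2) = -5880/(405 + ((3/14)*(-3*1/16))*2) = -5880/(405 + ((3*(1/14))*(-3/16))*2) = -5880/(405 + ((3/14)*(-3/16))*2) = -5880/(405 - 9/224*2) = -5880/(405 - 9/112) = -5880/45351/112 = -5880*112/45351 = -219520/15117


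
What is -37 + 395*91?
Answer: 35908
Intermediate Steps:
-37 + 395*91 = -37 + 35945 = 35908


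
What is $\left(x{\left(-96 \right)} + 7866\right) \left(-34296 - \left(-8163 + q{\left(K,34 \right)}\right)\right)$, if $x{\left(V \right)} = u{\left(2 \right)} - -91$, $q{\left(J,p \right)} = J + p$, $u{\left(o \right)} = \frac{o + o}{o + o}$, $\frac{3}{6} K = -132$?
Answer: $-206136074$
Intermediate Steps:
$K = -264$ ($K = 2 \left(-132\right) = -264$)
$u{\left(o \right)} = 1$ ($u{\left(o \right)} = \frac{2 o}{2 o} = 2 o \frac{1}{2 o} = 1$)
$x{\left(V \right)} = 92$ ($x{\left(V \right)} = 1 - -91 = 1 + 91 = 92$)
$\left(x{\left(-96 \right)} + 7866\right) \left(-34296 - \left(-8163 + q{\left(K,34 \right)}\right)\right) = \left(92 + 7866\right) \left(-34296 + \left(8163 - \left(-264 + 34\right)\right)\right) = 7958 \left(-34296 + \left(8163 - -230\right)\right) = 7958 \left(-34296 + \left(8163 + 230\right)\right) = 7958 \left(-34296 + 8393\right) = 7958 \left(-25903\right) = -206136074$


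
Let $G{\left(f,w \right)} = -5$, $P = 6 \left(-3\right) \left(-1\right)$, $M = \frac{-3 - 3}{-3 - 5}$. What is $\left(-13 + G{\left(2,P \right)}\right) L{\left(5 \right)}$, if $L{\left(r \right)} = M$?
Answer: $- \frac{27}{2} \approx -13.5$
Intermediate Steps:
$M = \frac{3}{4}$ ($M = - \frac{6}{-8} = \left(-6\right) \left(- \frac{1}{8}\right) = \frac{3}{4} \approx 0.75$)
$L{\left(r \right)} = \frac{3}{4}$
$P = 18$ ($P = \left(-18\right) \left(-1\right) = 18$)
$\left(-13 + G{\left(2,P \right)}\right) L{\left(5 \right)} = \left(-13 - 5\right) \frac{3}{4} = \left(-18\right) \frac{3}{4} = - \frac{27}{2}$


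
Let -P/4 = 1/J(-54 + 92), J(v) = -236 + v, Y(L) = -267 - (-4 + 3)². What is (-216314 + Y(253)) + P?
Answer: -21441616/99 ≈ -2.1658e+5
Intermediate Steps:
Y(L) = -268 (Y(L) = -267 - 1*(-1)² = -267 - 1*1 = -267 - 1 = -268)
P = 2/99 (P = -4/(-236 + (-54 + 92)) = -4/(-236 + 38) = -4/(-198) = -4*(-1/198) = 2/99 ≈ 0.020202)
(-216314 + Y(253)) + P = (-216314 - 268) + 2/99 = -216582 + 2/99 = -21441616/99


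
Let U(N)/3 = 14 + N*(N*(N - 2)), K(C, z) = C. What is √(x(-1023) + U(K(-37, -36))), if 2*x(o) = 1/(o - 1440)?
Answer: I*√3885654942282/4926 ≈ 400.16*I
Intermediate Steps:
x(o) = 1/(2*(-1440 + o)) (x(o) = 1/(2*(o - 1440)) = 1/(2*(-1440 + o)))
U(N) = 42 + 3*N²*(-2 + N) (U(N) = 3*(14 + N*(N*(N - 2))) = 3*(14 + N*(N*(-2 + N))) = 3*(14 + N²*(-2 + N)) = 42 + 3*N²*(-2 + N))
√(x(-1023) + U(K(-37, -36))) = √(1/(2*(-1440 - 1023)) + (42 - 6*(-37)² + 3*(-37)³)) = √((½)/(-2463) + (42 - 6*1369 + 3*(-50653))) = √((½)*(-1/2463) + (42 - 8214 - 151959)) = √(-1/4926 - 160131) = √(-788805307/4926) = I*√3885654942282/4926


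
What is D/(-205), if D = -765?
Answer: 153/41 ≈ 3.7317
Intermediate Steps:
D/(-205) = -765/(-205) = -765*(-1/205) = 153/41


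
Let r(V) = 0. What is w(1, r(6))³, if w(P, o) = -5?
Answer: -125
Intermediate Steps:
w(1, r(6))³ = (-5)³ = -125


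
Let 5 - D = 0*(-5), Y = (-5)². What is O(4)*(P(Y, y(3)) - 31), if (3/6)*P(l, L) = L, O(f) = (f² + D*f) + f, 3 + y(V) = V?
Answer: -1240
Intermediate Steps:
Y = 25
D = 5 (D = 5 - 0*(-5) = 5 - 1*0 = 5 + 0 = 5)
y(V) = -3 + V
O(f) = f² + 6*f (O(f) = (f² + 5*f) + f = f² + 6*f)
P(l, L) = 2*L
O(4)*(P(Y, y(3)) - 31) = (4*(6 + 4))*(2*(-3 + 3) - 31) = (4*10)*(2*0 - 31) = 40*(0 - 31) = 40*(-31) = -1240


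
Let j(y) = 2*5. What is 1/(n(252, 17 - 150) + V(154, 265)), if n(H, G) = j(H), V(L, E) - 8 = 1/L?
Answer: 154/2773 ≈ 0.055535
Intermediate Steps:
V(L, E) = 8 + 1/L
j(y) = 10
n(H, G) = 10
1/(n(252, 17 - 150) + V(154, 265)) = 1/(10 + (8 + 1/154)) = 1/(10 + 1233/154) = 1/(2773/154) = 154/2773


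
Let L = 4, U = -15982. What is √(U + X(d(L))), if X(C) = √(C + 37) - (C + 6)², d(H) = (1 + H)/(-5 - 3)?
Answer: √(-1024697 + 16*√582)/8 ≈ 126.51*I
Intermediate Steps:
d(H) = -⅛ - H/8 (d(H) = (1 + H)/(-8) = (1 + H)*(-⅛) = -⅛ - H/8)
X(C) = √(37 + C) - (6 + C)²
√(U + X(d(L))) = √(-15982 + (√(37 + (-⅛ - ⅛*4)) - (6 + (-⅛ - ⅛*4))²)) = √(-15982 + (√(37 + (-⅛ - ½)) - (6 + (-⅛ - ½))²)) = √(-15982 + (√(37 - 5/8) - (6 - 5/8)²)) = √(-15982 + (√(291/8) - (43/8)²)) = √(-15982 + (√582/4 - 1*1849/64)) = √(-15982 + (√582/4 - 1849/64)) = √(-15982 + (-1849/64 + √582/4)) = √(-1024697/64 + √582/4)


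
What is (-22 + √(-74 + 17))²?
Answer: (22 - I*√57)² ≈ 427.0 - 332.19*I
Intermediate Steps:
(-22 + √(-74 + 17))² = (-22 + √(-57))² = (-22 + I*√57)²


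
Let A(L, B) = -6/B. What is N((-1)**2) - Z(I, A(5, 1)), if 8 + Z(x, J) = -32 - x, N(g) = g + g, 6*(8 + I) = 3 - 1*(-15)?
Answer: 37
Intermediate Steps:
I = -5 (I = -8 + (3 - 1*(-15))/6 = -8 + (3 + 15)/6 = -8 + (1/6)*18 = -8 + 3 = -5)
N(g) = 2*g
Z(x, J) = -40 - x (Z(x, J) = -8 + (-32 - x) = -40 - x)
N((-1)**2) - Z(I, A(5, 1)) = 2*(-1)**2 - (-40 - 1*(-5)) = 2*1 - (-40 + 5) = 2 - 1*(-35) = 2 + 35 = 37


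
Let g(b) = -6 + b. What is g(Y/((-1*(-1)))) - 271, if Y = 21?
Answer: -256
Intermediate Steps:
g(Y/((-1*(-1)))) - 271 = (-6 + 21/((-1*(-1)))) - 271 = (-6 + 21/1) - 271 = (-6 + 21*1) - 271 = (-6 + 21) - 271 = 15 - 271 = -256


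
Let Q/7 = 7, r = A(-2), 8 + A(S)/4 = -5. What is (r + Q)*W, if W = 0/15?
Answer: 0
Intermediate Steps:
W = 0 (W = 0*(1/15) = 0)
A(S) = -52 (A(S) = -32 + 4*(-5) = -32 - 20 = -52)
r = -52
Q = 49 (Q = 7*7 = 49)
(r + Q)*W = (-52 + 49)*0 = -3*0 = 0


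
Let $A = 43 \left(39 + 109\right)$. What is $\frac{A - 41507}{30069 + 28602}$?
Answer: $- \frac{35143}{58671} \approx -0.59898$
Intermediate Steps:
$A = 6364$ ($A = 43 \cdot 148 = 6364$)
$\frac{A - 41507}{30069 + 28602} = \frac{6364 - 41507}{30069 + 28602} = - \frac{35143}{58671}$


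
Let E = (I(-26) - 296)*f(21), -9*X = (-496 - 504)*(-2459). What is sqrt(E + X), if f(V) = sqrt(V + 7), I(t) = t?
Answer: 2*sqrt(-614750 - 1449*sqrt(7))/3 ≈ 524.33*I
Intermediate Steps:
f(V) = sqrt(7 + V)
X = -2459000/9 (X = -(-496 - 504)*(-2459)/9 = -(-1000)*(-2459)/9 = -1/9*2459000 = -2459000/9 ≈ -2.7322e+5)
E = -644*sqrt(7) (E = (-26 - 296)*sqrt(7 + 21) = -644*sqrt(7) ≈ -1703.9)
sqrt(E + X) = sqrt(-644*sqrt(7) - 2459000/9) = sqrt(-2459000/9 - 644*sqrt(7))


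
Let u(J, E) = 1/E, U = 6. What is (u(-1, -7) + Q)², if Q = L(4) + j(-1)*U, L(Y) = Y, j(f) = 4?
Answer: 38025/49 ≈ 776.02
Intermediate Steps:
Q = 28 (Q = 4 + 4*6 = 4 + 24 = 28)
(u(-1, -7) + Q)² = (1/(-7) + 28)² = (-⅐ + 28)² = (195/7)² = 38025/49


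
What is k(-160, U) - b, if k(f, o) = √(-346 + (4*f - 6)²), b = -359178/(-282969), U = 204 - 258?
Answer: -119726/94323 + 3*√46330 ≈ 644.46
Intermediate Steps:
U = -54
b = 119726/94323 (b = -359178*(-1/282969) = 119726/94323 ≈ 1.2693)
k(f, o) = √(-346 + (-6 + 4*f)²)
k(-160, U) - b = √(-346 + 4*(-3 + 2*(-160))²) - 1*119726/94323 = √(-346 + 4*(-3 - 320)²) - 119726/94323 = √(-346 + 4*(-323)²) - 119726/94323 = √(-346 + 4*104329) - 119726/94323 = √(-346 + 417316) - 119726/94323 = √416970 - 119726/94323 = 3*√46330 - 119726/94323 = -119726/94323 + 3*√46330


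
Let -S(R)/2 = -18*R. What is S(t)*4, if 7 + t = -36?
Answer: -6192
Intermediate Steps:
t = -43 (t = -7 - 36 = -43)
S(R) = 36*R (S(R) = -(-36)*R = 36*R)
S(t)*4 = (36*(-43))*4 = -1548*4 = -6192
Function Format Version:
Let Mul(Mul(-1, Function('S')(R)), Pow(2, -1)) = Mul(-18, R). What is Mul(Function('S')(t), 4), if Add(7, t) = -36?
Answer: -6192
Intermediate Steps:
t = -43 (t = Add(-7, -36) = -43)
Function('S')(R) = Mul(36, R) (Function('S')(R) = Mul(-2, Mul(-18, R)) = Mul(36, R))
Mul(Function('S')(t), 4) = Mul(Mul(36, -43), 4) = Mul(-1548, 4) = -6192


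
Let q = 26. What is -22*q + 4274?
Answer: 3702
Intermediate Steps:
-22*q + 4274 = -22*26 + 4274 = -572 + 4274 = 3702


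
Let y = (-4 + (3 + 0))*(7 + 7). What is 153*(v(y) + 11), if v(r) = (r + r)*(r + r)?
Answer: 121635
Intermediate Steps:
y = -14 (y = (-4 + 3)*14 = -1*14 = -14)
v(r) = 4*r**2 (v(r) = (2*r)*(2*r) = 4*r**2)
153*(v(y) + 11) = 153*(4*(-14)**2 + 11) = 153*(4*196 + 11) = 153*(784 + 11) = 153*795 = 121635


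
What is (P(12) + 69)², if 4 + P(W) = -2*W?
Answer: 1681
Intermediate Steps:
P(W) = -4 - 2*W
(P(12) + 69)² = ((-4 - 2*12) + 69)² = ((-4 - 24) + 69)² = (-28 + 69)² = 41² = 1681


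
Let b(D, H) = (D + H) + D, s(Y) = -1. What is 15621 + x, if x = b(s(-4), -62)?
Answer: 15557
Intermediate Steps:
b(D, H) = H + 2*D
x = -64 (x = -62 + 2*(-1) = -62 - 2 = -64)
15621 + x = 15621 - 64 = 15557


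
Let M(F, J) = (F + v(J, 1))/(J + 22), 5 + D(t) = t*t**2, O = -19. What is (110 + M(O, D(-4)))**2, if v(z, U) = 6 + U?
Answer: 26853124/2209 ≈ 12156.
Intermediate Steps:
D(t) = -5 + t**3 (D(t) = -5 + t*t**2 = -5 + t**3)
M(F, J) = (7 + F)/(22 + J) (M(F, J) = (F + (6 + 1))/(J + 22) = (F + 7)/(22 + J) = (7 + F)/(22 + J))
(110 + M(O, D(-4)))**2 = (110 + (7 - 19)/(22 + (-5 + (-4)**3)))**2 = (110 - 12/(22 + (-5 - 64)))**2 = (110 - 12/(22 - 69))**2 = (110 - 12/(-47))**2 = (110 - 1/47*(-12))**2 = (110 + 12/47)**2 = (5182/47)**2 = 26853124/2209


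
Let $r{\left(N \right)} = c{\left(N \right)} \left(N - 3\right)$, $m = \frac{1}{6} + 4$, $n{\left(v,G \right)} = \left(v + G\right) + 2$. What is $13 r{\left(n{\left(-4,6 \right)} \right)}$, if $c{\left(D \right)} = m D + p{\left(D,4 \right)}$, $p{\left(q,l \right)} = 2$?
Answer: $\frac{728}{3} \approx 242.67$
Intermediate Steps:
$n{\left(v,G \right)} = 2 + G + v$ ($n{\left(v,G \right)} = \left(G + v\right) + 2 = 2 + G + v$)
$m = \frac{25}{6}$ ($m = \frac{1}{6} + 4 = \frac{25}{6} \approx 4.1667$)
$c{\left(D \right)} = 2 + \frac{25 D}{6}$ ($c{\left(D \right)} = \frac{25 D}{6} + 2 = 2 + \frac{25 D}{6}$)
$r{\left(N \right)} = \left(-3 + N\right) \left(2 + \frac{25 N}{6}\right)$ ($r{\left(N \right)} = \left(2 + \frac{25 N}{6}\right) \left(N - 3\right) = \left(2 + \frac{25 N}{6}\right) \left(-3 + N\right) = \left(-3 + N\right) \left(2 + \frac{25 N}{6}\right)$)
$13 r{\left(n{\left(-4,6 \right)} \right)} = 13 \frac{\left(-3 + \left(2 + 6 - 4\right)\right) \left(12 + 25 \left(2 + 6 - 4\right)\right)}{6} = 13 \frac{\left(-3 + 4\right) \left(12 + 25 \cdot 4\right)}{6} = 13 \cdot \frac{1}{6} \cdot 1 \left(12 + 100\right) = 13 \cdot \frac{1}{6} \cdot 1 \cdot 112 = 13 \cdot \frac{56}{3} = \frac{728}{3}$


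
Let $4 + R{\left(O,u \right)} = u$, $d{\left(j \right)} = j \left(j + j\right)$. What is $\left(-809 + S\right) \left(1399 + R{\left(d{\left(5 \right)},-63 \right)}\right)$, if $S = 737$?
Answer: $-95904$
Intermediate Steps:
$d{\left(j \right)} = 2 j^{2}$ ($d{\left(j \right)} = j 2 j = 2 j^{2}$)
$R{\left(O,u \right)} = -4 + u$
$\left(-809 + S\right) \left(1399 + R{\left(d{\left(5 \right)},-63 \right)}\right) = \left(-809 + 737\right) \left(1399 - 67\right) = - 72 \left(1399 - 67\right) = \left(-72\right) 1332 = -95904$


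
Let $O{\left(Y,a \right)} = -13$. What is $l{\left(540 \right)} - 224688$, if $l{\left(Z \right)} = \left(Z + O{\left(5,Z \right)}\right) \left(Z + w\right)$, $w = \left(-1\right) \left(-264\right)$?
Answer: $199020$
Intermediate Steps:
$w = 264$
$l{\left(Z \right)} = \left(-13 + Z\right) \left(264 + Z\right)$ ($l{\left(Z \right)} = \left(Z - 13\right) \left(Z + 264\right) = \left(-13 + Z\right) \left(264 + Z\right)$)
$l{\left(540 \right)} - 224688 = \left(-3432 + 540^{2} + 251 \cdot 540\right) - 224688 = \left(-3432 + 291600 + 135540\right) - 224688 = 423708 - 224688 = 199020$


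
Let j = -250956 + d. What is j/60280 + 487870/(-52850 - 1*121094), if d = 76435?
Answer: -7470710553/1310668040 ≈ -5.6999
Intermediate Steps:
j = -174521 (j = -250956 + 76435 = -174521)
j/60280 + 487870/(-52850 - 1*121094) = -174521/60280 + 487870/(-52850 - 1*121094) = -174521*1/60280 + 487870/(-52850 - 121094) = -174521/60280 + 487870/(-173944) = -174521/60280 + 487870*(-1/173944) = -174521/60280 - 243935/86972 = -7470710553/1310668040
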